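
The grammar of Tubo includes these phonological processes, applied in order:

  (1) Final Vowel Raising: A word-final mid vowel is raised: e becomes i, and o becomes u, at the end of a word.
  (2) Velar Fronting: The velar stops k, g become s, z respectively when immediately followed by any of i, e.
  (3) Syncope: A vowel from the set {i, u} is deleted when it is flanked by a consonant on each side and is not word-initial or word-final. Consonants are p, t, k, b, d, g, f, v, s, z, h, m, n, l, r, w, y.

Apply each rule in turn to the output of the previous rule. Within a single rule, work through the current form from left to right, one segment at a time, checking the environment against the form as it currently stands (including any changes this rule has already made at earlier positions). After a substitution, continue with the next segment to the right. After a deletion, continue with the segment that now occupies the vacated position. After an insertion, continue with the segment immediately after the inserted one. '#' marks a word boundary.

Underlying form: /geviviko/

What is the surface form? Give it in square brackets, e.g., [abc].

(1) Final Vowel Raising: [geviviko] → [geviviku]
(2) Velar Fronting: [geviviku] → [zeviviku]
(3) Syncope: [zeviviku] → [zevvku]

[zevvku]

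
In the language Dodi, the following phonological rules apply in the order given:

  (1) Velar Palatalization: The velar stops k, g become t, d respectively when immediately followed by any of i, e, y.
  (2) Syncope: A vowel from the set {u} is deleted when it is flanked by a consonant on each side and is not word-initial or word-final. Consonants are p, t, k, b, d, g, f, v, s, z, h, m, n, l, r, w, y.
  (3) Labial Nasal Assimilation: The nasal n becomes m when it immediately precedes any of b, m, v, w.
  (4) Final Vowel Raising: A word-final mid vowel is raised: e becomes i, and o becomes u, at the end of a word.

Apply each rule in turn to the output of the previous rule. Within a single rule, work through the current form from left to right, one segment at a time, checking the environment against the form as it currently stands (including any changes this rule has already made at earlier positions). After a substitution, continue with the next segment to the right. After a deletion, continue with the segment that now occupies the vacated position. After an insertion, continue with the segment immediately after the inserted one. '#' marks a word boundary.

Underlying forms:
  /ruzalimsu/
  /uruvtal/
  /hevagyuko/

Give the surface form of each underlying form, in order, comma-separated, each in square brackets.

[rzalimsu], [urvtal], [hevadyku]

/ruzalimsu/:
  (1) Velar Palatalization: no change — [ruzalimsu]
  (2) Syncope: [ruzalimsu] → [rzalimsu]
  (3) Labial Nasal Assimilation: no change — [rzalimsu]
  (4) Final Vowel Raising: no change — [rzalimsu]
/uruvtal/:
  (1) Velar Palatalization: no change — [uruvtal]
  (2) Syncope: [uruvtal] → [urvtal]
  (3) Labial Nasal Assimilation: no change — [urvtal]
  (4) Final Vowel Raising: no change — [urvtal]
/hevagyuko/:
  (1) Velar Palatalization: [hevagyuko] → [hevadyuko]
  (2) Syncope: [hevadyuko] → [hevadyko]
  (3) Labial Nasal Assimilation: no change — [hevadyko]
  (4) Final Vowel Raising: [hevadyko] → [hevadyku]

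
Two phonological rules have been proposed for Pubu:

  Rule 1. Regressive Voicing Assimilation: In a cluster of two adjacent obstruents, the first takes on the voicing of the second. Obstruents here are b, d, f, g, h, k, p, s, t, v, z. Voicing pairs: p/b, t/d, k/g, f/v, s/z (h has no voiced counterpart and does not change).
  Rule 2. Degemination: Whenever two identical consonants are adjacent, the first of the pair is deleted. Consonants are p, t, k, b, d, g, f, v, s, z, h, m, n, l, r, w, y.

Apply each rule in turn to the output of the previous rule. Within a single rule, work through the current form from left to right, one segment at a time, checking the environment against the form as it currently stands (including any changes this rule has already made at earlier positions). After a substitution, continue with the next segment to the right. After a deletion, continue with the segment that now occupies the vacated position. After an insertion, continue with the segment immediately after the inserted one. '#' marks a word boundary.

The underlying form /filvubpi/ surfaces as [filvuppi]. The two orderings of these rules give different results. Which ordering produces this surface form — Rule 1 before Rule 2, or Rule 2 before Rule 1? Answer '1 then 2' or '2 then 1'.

2 then 1

Order 1 then 2:
  1 Regressive Voicing Assimilation: [filvubpi] → [filvuppi]
  2 Degemination: [filvuppi] → [filvupi]
  result: [filvupi]
Order 2 then 1:
  2 Degemination: no change — [filvubpi]
  1 Regressive Voicing Assimilation: [filvubpi] → [filvuppi]
  result: [filvuppi]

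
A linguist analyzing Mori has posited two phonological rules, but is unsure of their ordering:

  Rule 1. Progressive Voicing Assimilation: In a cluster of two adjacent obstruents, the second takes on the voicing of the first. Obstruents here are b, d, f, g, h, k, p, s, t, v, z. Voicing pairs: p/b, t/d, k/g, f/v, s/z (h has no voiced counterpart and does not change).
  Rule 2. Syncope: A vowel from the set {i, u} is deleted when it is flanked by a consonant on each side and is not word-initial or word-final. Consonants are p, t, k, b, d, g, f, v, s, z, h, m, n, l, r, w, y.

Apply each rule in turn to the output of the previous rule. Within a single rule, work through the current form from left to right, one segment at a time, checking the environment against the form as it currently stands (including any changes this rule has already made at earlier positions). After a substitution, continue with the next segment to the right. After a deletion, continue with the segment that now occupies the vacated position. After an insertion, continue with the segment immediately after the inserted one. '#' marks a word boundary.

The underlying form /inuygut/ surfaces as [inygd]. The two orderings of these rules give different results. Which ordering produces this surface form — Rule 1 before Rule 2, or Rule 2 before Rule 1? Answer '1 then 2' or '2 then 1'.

2 then 1

Order 1 then 2:
  1 Progressive Voicing Assimilation: no change — [inuygut]
  2 Syncope: [inuygut] → [inygt]
  result: [inygt]
Order 2 then 1:
  2 Syncope: [inuygut] → [inygt]
  1 Progressive Voicing Assimilation: [inygt] → [inygd]
  result: [inygd]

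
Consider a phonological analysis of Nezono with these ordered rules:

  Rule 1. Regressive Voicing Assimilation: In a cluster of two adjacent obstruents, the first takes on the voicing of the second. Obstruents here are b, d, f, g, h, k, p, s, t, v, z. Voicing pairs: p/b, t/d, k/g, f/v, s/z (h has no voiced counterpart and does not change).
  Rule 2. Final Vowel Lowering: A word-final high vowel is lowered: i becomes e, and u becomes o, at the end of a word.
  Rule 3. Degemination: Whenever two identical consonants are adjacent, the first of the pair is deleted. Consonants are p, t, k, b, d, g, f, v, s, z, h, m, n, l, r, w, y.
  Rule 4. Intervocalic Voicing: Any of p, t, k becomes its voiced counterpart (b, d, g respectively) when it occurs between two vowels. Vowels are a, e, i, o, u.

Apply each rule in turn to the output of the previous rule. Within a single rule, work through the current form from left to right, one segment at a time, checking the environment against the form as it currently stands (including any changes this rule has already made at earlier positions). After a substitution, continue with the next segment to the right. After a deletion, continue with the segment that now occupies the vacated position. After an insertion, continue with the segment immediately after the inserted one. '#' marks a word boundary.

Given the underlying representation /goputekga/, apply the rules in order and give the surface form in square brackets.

[gobudega]

Rule 1 Regressive Voicing Assimilation: [goputekga] → [goputegga]
Rule 2 Final Vowel Lowering: no change — [goputegga]
Rule 3 Degemination: [goputegga] → [goputega]
Rule 4 Intervocalic Voicing: [goputega] → [gobudega]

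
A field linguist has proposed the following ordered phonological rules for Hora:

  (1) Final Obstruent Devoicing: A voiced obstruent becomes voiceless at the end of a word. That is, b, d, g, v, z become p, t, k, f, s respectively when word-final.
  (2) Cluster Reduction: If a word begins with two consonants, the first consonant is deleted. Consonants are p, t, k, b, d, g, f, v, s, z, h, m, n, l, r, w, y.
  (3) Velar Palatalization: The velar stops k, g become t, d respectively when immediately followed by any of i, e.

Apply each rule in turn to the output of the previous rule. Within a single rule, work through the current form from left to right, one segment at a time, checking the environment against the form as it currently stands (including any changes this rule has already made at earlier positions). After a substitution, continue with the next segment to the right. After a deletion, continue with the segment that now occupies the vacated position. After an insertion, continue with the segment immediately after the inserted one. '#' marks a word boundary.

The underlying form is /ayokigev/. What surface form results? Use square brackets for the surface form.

[ayotidef]

(1) Final Obstruent Devoicing: [ayokigev] → [ayokigef]
(2) Cluster Reduction: no change — [ayokigef]
(3) Velar Palatalization: [ayokigef] → [ayotidef]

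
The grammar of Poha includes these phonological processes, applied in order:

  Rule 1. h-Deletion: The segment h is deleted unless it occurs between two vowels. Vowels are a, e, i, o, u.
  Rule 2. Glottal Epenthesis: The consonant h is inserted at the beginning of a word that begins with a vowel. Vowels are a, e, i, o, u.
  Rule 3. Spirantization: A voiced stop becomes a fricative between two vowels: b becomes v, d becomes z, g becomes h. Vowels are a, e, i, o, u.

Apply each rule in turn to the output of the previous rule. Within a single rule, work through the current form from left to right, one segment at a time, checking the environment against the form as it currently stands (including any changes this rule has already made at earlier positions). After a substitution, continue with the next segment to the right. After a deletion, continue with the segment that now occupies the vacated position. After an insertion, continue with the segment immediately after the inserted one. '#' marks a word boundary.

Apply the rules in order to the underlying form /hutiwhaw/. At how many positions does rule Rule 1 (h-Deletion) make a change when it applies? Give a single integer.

Rule 1 h-Deletion: [hutiwhaw] → [utiwaw]
Rule 2 Glottal Epenthesis: [utiwaw] → [hutiwaw]
Rule 3 Spirantization: no change — [hutiwaw]
Rule Rule 1 changed 2 position(s).

2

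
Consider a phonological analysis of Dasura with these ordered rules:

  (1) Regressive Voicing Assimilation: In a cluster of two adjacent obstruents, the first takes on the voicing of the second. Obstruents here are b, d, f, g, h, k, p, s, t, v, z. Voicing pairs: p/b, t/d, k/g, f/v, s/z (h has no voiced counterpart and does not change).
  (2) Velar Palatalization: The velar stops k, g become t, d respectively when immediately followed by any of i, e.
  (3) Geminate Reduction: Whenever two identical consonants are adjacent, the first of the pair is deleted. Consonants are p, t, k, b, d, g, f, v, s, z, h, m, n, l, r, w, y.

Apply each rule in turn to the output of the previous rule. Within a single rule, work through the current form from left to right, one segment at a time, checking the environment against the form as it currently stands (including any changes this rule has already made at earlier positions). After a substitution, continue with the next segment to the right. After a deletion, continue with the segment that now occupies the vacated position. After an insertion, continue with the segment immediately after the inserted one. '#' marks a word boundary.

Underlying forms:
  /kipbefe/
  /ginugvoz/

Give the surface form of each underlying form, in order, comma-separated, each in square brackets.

[tibefe], [dinugvoz]

/kipbefe/:
  (1) Regressive Voicing Assimilation: [kipbefe] → [kibbefe]
  (2) Velar Palatalization: [kibbefe] → [tibbefe]
  (3) Geminate Reduction: [tibbefe] → [tibefe]
/ginugvoz/:
  (1) Regressive Voicing Assimilation: no change — [ginugvoz]
  (2) Velar Palatalization: [ginugvoz] → [dinugvoz]
  (3) Geminate Reduction: no change — [dinugvoz]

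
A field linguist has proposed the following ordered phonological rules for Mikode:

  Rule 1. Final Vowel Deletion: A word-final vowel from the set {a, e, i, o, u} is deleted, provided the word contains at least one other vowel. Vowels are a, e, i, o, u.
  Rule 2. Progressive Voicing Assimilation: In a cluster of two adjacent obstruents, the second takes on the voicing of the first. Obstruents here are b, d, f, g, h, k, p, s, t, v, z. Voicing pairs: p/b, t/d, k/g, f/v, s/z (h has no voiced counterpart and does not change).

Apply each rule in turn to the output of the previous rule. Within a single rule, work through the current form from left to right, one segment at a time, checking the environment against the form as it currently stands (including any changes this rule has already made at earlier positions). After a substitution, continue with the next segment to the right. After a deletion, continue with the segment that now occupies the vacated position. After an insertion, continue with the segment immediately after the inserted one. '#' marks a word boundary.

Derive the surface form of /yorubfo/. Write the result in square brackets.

Rule 1 Final Vowel Deletion: [yorubfo] → [yorubf]
Rule 2 Progressive Voicing Assimilation: [yorubf] → [yorubv]

[yorubv]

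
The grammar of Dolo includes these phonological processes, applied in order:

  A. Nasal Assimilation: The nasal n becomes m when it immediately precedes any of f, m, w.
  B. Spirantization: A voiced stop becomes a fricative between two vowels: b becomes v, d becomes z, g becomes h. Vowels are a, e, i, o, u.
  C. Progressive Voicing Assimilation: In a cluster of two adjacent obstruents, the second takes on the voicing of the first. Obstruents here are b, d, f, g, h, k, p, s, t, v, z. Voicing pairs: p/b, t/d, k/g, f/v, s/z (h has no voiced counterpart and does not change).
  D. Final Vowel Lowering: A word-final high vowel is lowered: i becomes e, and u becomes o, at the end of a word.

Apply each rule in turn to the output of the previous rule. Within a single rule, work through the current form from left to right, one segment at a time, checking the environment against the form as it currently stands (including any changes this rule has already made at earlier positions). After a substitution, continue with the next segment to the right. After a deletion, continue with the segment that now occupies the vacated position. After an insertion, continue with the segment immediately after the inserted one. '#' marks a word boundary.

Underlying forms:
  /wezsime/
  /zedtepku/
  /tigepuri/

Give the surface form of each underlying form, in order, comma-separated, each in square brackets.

[wezzime], [zeddepko], [tihepure]

/wezsime/:
  A Nasal Assimilation: no change — [wezsime]
  B Spirantization: no change — [wezsime]
  C Progressive Voicing Assimilation: [wezsime] → [wezzime]
  D Final Vowel Lowering: no change — [wezzime]
/zedtepku/:
  A Nasal Assimilation: no change — [zedtepku]
  B Spirantization: no change — [zedtepku]
  C Progressive Voicing Assimilation: [zedtepku] → [zeddepku]
  D Final Vowel Lowering: [zeddepku] → [zeddepko]
/tigepuri/:
  A Nasal Assimilation: no change — [tigepuri]
  B Spirantization: [tigepuri] → [tihepuri]
  C Progressive Voicing Assimilation: no change — [tihepuri]
  D Final Vowel Lowering: [tihepuri] → [tihepure]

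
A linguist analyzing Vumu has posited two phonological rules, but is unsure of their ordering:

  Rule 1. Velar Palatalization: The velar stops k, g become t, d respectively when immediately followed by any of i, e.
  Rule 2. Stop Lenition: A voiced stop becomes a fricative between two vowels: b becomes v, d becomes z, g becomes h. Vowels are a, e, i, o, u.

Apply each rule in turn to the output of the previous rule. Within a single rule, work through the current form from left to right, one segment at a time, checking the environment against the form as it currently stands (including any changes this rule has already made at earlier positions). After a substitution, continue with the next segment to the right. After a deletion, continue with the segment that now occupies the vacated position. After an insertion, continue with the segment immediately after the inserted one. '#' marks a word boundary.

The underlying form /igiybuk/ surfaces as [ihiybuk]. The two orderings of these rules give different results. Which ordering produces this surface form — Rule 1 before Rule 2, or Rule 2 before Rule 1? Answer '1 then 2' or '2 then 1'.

2 then 1

Order 1 then 2:
  1 Velar Palatalization: [igiybuk] → [idiybuk]
  2 Stop Lenition: [idiybuk] → [iziybuk]
  result: [iziybuk]
Order 2 then 1:
  2 Stop Lenition: [igiybuk] → [ihiybuk]
  1 Velar Palatalization: no change — [ihiybuk]
  result: [ihiybuk]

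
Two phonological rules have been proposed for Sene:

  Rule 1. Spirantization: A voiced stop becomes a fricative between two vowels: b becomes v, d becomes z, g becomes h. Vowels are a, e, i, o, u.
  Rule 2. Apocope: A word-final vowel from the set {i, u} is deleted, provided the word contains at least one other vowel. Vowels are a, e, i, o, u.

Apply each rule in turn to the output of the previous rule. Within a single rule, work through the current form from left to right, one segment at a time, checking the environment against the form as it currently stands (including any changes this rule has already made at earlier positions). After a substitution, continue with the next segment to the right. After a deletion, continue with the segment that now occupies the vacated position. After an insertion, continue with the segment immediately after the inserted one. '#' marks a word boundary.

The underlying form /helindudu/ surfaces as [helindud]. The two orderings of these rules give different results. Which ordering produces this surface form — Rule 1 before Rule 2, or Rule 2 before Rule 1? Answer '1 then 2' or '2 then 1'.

Order 1 then 2:
  1 Spirantization: [helindudu] → [helinduzu]
  2 Apocope: [helinduzu] → [helinduz]
  result: [helinduz]
Order 2 then 1:
  2 Apocope: [helindudu] → [helindud]
  1 Spirantization: no change — [helindud]
  result: [helindud]

2 then 1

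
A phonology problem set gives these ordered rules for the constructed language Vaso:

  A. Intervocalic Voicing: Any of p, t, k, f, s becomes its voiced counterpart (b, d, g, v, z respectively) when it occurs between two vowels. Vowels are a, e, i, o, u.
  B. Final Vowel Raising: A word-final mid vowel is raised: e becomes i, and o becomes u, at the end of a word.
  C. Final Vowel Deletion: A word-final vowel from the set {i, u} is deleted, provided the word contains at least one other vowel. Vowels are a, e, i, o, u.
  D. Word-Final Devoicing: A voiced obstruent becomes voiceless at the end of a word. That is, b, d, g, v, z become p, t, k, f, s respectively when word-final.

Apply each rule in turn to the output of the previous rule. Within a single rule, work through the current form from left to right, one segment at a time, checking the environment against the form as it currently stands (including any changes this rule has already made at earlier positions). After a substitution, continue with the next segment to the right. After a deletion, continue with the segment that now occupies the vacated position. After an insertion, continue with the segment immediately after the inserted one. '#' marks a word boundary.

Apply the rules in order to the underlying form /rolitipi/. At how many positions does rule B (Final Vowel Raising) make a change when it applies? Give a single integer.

A Intervocalic Voicing: [rolitipi] → [rolidibi]
B Final Vowel Raising: no change — [rolidibi]
C Final Vowel Deletion: [rolidibi] → [rolidib]
D Word-Final Devoicing: [rolidib] → [rolidip]
Rule B changed 0 position(s).

0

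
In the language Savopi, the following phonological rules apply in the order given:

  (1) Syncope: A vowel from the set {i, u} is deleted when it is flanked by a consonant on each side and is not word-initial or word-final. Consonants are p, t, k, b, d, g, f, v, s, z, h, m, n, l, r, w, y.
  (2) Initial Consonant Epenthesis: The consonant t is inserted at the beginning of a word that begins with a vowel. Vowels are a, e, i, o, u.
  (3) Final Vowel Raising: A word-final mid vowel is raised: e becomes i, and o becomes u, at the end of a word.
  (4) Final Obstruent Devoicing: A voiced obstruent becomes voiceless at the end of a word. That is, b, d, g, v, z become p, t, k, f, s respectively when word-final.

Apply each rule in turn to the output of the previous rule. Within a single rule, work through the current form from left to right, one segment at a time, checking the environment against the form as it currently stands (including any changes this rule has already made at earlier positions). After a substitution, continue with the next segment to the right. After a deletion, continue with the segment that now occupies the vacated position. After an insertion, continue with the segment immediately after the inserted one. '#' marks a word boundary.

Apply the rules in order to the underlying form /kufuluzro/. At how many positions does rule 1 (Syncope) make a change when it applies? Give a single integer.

(1) Syncope: [kufuluzro] → [kflzro]
(2) Initial Consonant Epenthesis: no change — [kflzro]
(3) Final Vowel Raising: [kflzro] → [kflzru]
(4) Final Obstruent Devoicing: no change — [kflzru]
Rule 1 changed 3 position(s).

3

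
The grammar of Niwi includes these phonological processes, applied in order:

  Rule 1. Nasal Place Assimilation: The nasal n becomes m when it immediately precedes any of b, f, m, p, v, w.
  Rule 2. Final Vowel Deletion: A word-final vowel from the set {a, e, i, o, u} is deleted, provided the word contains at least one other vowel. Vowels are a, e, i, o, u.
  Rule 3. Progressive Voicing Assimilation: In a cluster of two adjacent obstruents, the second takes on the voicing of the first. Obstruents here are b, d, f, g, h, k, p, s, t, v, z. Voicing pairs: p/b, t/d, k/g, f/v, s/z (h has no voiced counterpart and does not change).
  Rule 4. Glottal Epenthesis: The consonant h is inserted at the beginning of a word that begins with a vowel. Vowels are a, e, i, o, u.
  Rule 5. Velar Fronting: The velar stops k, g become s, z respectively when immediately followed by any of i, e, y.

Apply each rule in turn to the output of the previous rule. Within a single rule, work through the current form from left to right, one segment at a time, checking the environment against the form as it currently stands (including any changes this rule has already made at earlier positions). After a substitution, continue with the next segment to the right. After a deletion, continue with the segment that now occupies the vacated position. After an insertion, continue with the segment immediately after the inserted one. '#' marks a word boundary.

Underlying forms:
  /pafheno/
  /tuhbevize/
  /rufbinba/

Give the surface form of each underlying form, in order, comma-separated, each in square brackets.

[pafhen], [tuhpeviz], [rufpimb]

/pafheno/:
  Rule 1 Nasal Place Assimilation: no change — [pafheno]
  Rule 2 Final Vowel Deletion: [pafheno] → [pafhen]
  Rule 3 Progressive Voicing Assimilation: no change — [pafhen]
  Rule 4 Glottal Epenthesis: no change — [pafhen]
  Rule 5 Velar Fronting: no change — [pafhen]
/tuhbevize/:
  Rule 1 Nasal Place Assimilation: no change — [tuhbevize]
  Rule 2 Final Vowel Deletion: [tuhbevize] → [tuhbeviz]
  Rule 3 Progressive Voicing Assimilation: [tuhbeviz] → [tuhpeviz]
  Rule 4 Glottal Epenthesis: no change — [tuhpeviz]
  Rule 5 Velar Fronting: no change — [tuhpeviz]
/rufbinba/:
  Rule 1 Nasal Place Assimilation: [rufbinba] → [rufbimba]
  Rule 2 Final Vowel Deletion: [rufbimba] → [rufbimb]
  Rule 3 Progressive Voicing Assimilation: [rufbimb] → [rufpimb]
  Rule 4 Glottal Epenthesis: no change — [rufpimb]
  Rule 5 Velar Fronting: no change — [rufpimb]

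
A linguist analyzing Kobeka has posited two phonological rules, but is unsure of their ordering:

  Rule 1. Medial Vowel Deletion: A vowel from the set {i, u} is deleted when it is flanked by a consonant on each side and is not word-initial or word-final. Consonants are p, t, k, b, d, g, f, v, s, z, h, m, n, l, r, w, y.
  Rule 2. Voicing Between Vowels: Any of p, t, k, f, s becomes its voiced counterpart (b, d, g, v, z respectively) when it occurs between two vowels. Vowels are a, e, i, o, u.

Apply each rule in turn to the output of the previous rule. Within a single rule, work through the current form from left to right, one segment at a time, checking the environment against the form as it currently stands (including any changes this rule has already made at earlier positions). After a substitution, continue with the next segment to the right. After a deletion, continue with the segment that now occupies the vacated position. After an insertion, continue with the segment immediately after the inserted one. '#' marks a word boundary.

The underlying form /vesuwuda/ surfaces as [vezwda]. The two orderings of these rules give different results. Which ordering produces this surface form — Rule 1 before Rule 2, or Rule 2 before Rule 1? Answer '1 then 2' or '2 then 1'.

Order 1 then 2:
  1 Medial Vowel Deletion: [vesuwuda] → [veswda]
  2 Voicing Between Vowels: no change — [veswda]
  result: [veswda]
Order 2 then 1:
  2 Voicing Between Vowels: [vesuwuda] → [vezuwuda]
  1 Medial Vowel Deletion: [vezuwuda] → [vezwda]
  result: [vezwda]

2 then 1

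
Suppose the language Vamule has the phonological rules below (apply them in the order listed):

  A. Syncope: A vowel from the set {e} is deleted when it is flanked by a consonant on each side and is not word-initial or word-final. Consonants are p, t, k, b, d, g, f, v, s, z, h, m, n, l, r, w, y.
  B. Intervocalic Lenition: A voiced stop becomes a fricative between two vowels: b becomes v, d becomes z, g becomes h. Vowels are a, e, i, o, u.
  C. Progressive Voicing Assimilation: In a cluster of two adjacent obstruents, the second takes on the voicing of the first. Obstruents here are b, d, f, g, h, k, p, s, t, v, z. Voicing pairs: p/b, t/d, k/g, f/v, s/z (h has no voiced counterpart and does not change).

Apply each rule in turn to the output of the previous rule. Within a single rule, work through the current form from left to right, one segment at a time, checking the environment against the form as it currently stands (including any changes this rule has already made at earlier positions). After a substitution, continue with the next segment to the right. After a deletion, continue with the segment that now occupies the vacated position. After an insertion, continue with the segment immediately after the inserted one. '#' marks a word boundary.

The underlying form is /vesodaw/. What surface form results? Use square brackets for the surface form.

A Syncope: [vesodaw] → [vsodaw]
B Intervocalic Lenition: [vsodaw] → [vsozaw]
C Progressive Voicing Assimilation: [vsozaw] → [vzozaw]

[vzozaw]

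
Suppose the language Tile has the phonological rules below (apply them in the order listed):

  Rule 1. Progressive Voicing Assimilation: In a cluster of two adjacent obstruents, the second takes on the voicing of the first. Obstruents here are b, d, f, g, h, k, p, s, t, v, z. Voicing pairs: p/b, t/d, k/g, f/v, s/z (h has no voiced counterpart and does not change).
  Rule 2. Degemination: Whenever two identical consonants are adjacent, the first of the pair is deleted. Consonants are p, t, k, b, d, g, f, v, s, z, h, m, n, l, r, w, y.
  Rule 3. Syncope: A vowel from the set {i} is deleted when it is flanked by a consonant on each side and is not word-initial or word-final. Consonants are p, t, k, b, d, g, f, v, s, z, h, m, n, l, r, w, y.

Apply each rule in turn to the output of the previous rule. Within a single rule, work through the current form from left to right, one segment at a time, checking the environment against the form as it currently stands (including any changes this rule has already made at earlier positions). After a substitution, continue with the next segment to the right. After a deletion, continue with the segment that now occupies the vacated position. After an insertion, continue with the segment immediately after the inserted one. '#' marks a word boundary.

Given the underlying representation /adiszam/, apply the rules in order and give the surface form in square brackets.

[adsam]

Rule 1 Progressive Voicing Assimilation: [adiszam] → [adissam]
Rule 2 Degemination: [adissam] → [adisam]
Rule 3 Syncope: [adisam] → [adsam]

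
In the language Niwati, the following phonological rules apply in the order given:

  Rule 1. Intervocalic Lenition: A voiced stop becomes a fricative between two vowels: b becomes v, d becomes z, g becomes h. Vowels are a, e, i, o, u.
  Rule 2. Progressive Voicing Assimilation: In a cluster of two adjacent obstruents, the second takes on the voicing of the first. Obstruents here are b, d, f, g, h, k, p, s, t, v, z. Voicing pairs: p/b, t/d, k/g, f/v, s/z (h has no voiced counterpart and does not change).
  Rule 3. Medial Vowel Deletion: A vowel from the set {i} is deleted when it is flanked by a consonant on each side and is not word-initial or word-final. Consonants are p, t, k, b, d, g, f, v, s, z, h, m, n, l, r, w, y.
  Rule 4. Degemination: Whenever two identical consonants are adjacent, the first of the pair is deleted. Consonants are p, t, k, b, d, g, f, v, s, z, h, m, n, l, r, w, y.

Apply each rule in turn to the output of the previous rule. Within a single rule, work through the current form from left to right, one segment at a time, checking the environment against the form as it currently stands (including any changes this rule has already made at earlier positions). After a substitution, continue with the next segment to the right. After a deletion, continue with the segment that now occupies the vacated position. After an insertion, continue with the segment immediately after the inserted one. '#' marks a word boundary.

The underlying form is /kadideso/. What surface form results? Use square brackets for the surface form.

Rule 1 Intervocalic Lenition: [kadideso] → [kazizeso]
Rule 2 Progressive Voicing Assimilation: no change — [kazizeso]
Rule 3 Medial Vowel Deletion: [kazizeso] → [kazzeso]
Rule 4 Degemination: [kazzeso] → [kazeso]

[kazeso]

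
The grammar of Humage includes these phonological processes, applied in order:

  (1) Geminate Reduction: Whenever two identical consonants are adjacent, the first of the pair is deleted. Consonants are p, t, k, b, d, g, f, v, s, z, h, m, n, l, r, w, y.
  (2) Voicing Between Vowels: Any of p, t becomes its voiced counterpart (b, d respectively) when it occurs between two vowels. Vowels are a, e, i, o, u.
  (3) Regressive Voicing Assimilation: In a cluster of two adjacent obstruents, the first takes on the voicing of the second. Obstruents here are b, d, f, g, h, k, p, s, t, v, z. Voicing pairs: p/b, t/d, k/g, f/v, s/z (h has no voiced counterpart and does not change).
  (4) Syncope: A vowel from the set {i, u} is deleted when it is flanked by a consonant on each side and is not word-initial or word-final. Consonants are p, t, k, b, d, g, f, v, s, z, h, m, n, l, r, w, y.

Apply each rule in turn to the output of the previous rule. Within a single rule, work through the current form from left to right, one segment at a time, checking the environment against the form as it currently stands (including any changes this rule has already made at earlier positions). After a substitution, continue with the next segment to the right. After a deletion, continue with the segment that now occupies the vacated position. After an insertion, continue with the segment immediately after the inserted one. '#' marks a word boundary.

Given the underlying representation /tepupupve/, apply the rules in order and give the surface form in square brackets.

[tebbbve]

(1) Geminate Reduction: no change — [tepupupve]
(2) Voicing Between Vowels: [tepupupve] → [tebubupve]
(3) Regressive Voicing Assimilation: [tebubupve] → [tebububve]
(4) Syncope: [tebububve] → [tebbbve]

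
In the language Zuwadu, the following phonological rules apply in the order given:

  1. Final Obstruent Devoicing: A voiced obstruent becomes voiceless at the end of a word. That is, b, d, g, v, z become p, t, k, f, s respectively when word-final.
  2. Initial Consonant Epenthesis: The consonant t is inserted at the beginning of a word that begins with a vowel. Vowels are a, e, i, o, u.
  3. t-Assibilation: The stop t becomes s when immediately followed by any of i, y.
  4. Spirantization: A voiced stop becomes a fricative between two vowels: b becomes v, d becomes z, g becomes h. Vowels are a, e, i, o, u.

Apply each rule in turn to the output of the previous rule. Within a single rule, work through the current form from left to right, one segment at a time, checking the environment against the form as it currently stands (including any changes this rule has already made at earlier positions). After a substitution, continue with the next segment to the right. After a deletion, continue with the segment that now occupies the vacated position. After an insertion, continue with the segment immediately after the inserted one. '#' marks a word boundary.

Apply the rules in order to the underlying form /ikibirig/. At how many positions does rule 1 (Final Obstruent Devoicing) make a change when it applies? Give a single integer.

1 Final Obstruent Devoicing: [ikibirig] → [ikibirik]
2 Initial Consonant Epenthesis: [ikibirik] → [tikibirik]
3 t-Assibilation: [tikibirik] → [sikibirik]
4 Spirantization: [sikibirik] → [sikivirik]
Rule 1 changed 1 position(s).

1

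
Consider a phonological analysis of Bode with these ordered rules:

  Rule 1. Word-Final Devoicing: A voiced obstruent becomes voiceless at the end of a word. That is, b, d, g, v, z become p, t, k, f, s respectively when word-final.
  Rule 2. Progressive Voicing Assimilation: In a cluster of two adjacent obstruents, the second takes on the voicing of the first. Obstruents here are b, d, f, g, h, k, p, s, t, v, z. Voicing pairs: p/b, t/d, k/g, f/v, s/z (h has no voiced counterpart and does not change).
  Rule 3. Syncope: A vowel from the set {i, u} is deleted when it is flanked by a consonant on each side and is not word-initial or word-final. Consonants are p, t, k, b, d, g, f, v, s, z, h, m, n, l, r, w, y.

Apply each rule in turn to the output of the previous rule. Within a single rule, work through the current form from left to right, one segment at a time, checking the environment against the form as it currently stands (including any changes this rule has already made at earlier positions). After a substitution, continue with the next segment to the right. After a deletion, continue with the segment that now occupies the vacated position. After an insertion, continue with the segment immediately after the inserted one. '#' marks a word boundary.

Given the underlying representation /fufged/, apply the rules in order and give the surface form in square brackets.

Rule 1 Word-Final Devoicing: [fufged] → [fufget]
Rule 2 Progressive Voicing Assimilation: [fufget] → [fufket]
Rule 3 Syncope: [fufket] → [ffket]

[ffket]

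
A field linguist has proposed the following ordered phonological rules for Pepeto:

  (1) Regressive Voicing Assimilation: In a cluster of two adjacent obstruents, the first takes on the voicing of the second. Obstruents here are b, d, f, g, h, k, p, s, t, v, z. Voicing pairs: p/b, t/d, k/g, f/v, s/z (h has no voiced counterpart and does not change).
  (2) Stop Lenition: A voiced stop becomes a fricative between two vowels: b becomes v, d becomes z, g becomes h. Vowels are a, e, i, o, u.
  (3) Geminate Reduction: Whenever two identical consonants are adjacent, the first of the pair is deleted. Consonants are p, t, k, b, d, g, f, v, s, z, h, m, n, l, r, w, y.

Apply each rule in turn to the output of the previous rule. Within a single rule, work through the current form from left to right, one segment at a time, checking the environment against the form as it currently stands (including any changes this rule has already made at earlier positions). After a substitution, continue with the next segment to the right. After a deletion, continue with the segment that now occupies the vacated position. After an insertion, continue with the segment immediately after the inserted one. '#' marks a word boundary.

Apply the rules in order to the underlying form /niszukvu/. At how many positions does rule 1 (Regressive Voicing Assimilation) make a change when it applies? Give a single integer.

2

(1) Regressive Voicing Assimilation: [niszukvu] → [nizzugvu]
(2) Stop Lenition: no change — [nizzugvu]
(3) Geminate Reduction: [nizzugvu] → [nizugvu]
Rule 1 changed 2 position(s).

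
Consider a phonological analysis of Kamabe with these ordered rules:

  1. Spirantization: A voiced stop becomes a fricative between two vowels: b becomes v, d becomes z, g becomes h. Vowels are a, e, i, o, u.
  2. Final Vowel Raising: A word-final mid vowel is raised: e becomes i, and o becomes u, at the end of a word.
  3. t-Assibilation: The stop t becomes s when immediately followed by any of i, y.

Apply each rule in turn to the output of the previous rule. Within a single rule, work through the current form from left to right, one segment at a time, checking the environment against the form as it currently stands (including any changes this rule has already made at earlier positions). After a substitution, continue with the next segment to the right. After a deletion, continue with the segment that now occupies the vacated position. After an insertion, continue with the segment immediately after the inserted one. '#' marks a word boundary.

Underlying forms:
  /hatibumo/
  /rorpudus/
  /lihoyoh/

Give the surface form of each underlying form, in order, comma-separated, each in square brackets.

/hatibumo/:
  1 Spirantization: [hatibumo] → [hativumo]
  2 Final Vowel Raising: [hativumo] → [hativumu]
  3 t-Assibilation: [hativumu] → [hasivumu]
/rorpudus/:
  1 Spirantization: [rorpudus] → [rorpuzus]
  2 Final Vowel Raising: no change — [rorpuzus]
  3 t-Assibilation: no change — [rorpuzus]
/lihoyoh/:
  1 Spirantization: no change — [lihoyoh]
  2 Final Vowel Raising: no change — [lihoyoh]
  3 t-Assibilation: no change — [lihoyoh]

[hasivumu], [rorpuzus], [lihoyoh]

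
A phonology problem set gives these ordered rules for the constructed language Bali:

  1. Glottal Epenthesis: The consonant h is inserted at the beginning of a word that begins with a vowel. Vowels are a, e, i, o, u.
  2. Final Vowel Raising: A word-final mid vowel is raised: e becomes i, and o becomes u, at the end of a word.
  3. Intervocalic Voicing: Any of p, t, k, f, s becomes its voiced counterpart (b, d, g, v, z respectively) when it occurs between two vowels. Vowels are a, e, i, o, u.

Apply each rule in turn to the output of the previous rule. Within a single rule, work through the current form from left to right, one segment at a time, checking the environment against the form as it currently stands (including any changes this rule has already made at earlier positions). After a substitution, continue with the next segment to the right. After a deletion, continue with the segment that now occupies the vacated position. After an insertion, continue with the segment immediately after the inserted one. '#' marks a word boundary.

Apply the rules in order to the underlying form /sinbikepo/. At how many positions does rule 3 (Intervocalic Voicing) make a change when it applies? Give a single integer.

2

1 Glottal Epenthesis: no change — [sinbikepo]
2 Final Vowel Raising: [sinbikepo] → [sinbikepu]
3 Intervocalic Voicing: [sinbikepu] → [sinbigebu]
Rule 3 changed 2 position(s).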